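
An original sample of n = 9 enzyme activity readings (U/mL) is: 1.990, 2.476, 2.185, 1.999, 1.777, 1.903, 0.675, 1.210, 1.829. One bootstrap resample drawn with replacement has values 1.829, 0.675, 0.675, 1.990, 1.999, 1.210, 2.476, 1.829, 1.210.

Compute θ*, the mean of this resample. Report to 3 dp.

Mean = (1.829 + 0.675 + 0.675 + 1.990 + 1.999 + 1.210 + 2.476 + 1.829 + 1.210) / 9 = 13.8930 / 9 = 1.544

θ* = 1.544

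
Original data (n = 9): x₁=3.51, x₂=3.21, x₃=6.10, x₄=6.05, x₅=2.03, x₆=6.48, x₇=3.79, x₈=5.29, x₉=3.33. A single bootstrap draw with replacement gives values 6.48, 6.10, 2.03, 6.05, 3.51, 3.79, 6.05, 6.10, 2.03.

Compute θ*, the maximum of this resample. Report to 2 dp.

θ* = 6.48

Maximum = 6.48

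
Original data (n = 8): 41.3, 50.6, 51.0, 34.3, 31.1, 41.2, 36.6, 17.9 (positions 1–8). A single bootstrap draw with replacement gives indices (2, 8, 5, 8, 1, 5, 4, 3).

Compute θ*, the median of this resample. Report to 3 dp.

Resample values: 50.6, 17.9, 31.1, 17.9, 41.3, 31.1, 34.3, 51.0.
Sorted: 17.9, 17.9, 31.1, 31.1, 34.3, 41.3, 50.6, 51.0
Median = average of the two middle values = 32.700

θ* = 32.700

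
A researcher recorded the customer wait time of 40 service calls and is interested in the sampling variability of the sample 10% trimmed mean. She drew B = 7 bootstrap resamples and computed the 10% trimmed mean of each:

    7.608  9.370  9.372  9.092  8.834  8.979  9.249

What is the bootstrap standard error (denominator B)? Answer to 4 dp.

SE* = 0.5702

Bootstrap SE is the standard deviation of the 7 replicate 10% trimmed means.
Mean of replicates: (7.608 + 9.370 + 9.372 + 9.092 + 8.834 + 8.979 + 9.249) / 7 = 62.50400 / 7 = 8.92914
Sum of squared deviations: (−1.32114)² + (+0.44086)² + (+0.44286)² + (+0.16286)² + (−0.09514)² + (+0.04986)² + (+0.31986)² = 2.27626
Variance = 2.27626 / 7 = 0.32518
SE* = √0.32518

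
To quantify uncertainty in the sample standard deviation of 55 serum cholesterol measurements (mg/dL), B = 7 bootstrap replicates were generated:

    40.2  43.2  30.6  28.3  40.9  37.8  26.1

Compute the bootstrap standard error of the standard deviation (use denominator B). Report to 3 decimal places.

Bootstrap SE is the standard deviation of the 7 replicate standard deviations.
Mean of replicates: (40.2 + 43.2 + 30.6 + 28.3 + 40.9 + 37.8 + 26.1) / 7 = 247.1000 / 7 = 35.3000
Sum of squared deviations: (+4.9000)² + (+7.9000)² + (−4.7000)² + (−7.0000)² + (+5.6000)² + (+2.5000)² + (−9.2000)² = 279.7600
Variance = 279.7600 / 7 = 39.9657
SE* = √39.9657

SE* = 6.322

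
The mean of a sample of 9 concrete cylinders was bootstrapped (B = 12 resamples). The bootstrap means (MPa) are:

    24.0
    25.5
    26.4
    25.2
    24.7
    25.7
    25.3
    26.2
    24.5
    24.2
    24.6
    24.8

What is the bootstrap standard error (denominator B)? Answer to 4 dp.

SE* = 0.7274

Bootstrap SE is the standard deviation of the 12 replicate means.
Mean of replicates: (24.0 + 25.5 + 26.4 + 25.2 + 24.7 + 25.7 + 25.3 + 26.2 + 24.5 + 24.2 + 24.6 + 24.8) / 12 = 301.10000 / 12 = 25.09167
Sum of squared deviations: (−1.09167)² + (+0.40833)² + (+1.30833)² + (+0.10833)² + (−0.39167)² + (+0.60833)² + (+0.20833)² + (+1.10833)² + (−0.59167)² + (−0.89167)² + (−0.49167)² + (−0.29167)² = 6.34917
Variance = 6.34917 / 12 = 0.52910
SE* = √0.52910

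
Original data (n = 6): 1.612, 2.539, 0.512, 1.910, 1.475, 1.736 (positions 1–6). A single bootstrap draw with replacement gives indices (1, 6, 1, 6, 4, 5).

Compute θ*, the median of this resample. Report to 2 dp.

θ* = 1.67

Resample values: 1.612, 1.736, 1.612, 1.736, 1.910, 1.475.
Sorted: 1.475, 1.612, 1.612, 1.736, 1.736, 1.910
Median = average of the two middle values = 1.67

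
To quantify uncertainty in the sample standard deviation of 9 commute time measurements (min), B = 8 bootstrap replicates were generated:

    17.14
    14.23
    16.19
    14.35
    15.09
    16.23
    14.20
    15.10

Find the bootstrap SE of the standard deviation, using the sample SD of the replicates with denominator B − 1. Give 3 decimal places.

Bootstrap SE is the standard deviation of the 8 replicate standard deviations.
Mean of replicates: (17.14 + 14.23 + 16.19 + 14.35 + 15.09 + 16.23 + 14.20 + 15.10) / 8 = 122.5300 / 8 = 15.3163
Sum of squared deviations: (+1.8238)² + (−1.0862)² + (+0.8738)² + (−0.9663)² + (−0.2263)² + (+0.9138)² + (−1.1163)² + (−0.2163)² = 8.3820
Variance = 8.3820 / 7 = 1.1974
SE* = √1.1974

SE* = 1.094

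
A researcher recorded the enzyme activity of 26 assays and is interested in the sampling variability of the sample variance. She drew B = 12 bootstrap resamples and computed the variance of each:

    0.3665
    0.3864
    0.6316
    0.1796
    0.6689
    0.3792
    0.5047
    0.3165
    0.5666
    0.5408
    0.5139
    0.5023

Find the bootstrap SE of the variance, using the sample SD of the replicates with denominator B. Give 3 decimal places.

Bootstrap SE is the standard deviation of the 12 replicate variances.
Mean of replicates: (0.3665 + 0.3864 + 0.6316 + 0.1796 + 0.6689 + 0.3792 + 0.5047 + 0.3165 + 0.5666 + 0.5408 + 0.5139 + 0.5023) / 12 = 5.55700 / 12 = 0.46308
Sum of squared deviations: (−0.09658)² + (−0.07668)² + (+0.16852)² + (−0.28348)² + (+0.20582)² + (−0.08388)² + (+0.04162)² + (−0.14658)² + (+0.10352)² + (+0.07772)² + (+0.05082)² + (+0.03922)² = 0.21746
Variance = 0.21746 / 12 = 0.01812
SE* = √0.01812

SE* = 0.135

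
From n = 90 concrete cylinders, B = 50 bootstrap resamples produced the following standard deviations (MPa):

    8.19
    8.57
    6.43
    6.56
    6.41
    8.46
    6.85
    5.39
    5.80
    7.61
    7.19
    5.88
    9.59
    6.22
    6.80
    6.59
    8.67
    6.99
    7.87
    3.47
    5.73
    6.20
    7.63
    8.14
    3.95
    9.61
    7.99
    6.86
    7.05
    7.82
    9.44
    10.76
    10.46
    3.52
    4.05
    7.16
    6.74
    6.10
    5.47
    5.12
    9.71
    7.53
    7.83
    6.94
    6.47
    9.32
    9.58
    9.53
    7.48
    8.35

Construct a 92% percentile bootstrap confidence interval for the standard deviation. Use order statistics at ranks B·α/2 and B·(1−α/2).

(3.52, 9.71)

Sorted replicates: 3.47, 3.52, 3.95, 4.05, 5.12, 5.39, 5.47, 5.73, 5.80, 5.88, 6.10, 6.20, 6.22, 6.41, 6.43, 6.47, 6.56, 6.59, 6.74, 6.80, 6.85, 6.86, 6.94, 6.99, 7.05, 7.16, 7.19, 7.48, 7.53, 7.61, 7.63, 7.82, 7.83, 7.87, 7.99, 8.14, 8.19, 8.35, 8.46, 8.57, 8.67, 9.32, 9.44, 9.53, 9.58, 9.59, 9.61, 9.71, 10.46, 10.76
α = 0.08; lower rank = 50 × 0.040 = 2; upper rank = 50 × 0.960 = 48.
The 2nd smallest replicate is 3.52; the 48th is 9.71.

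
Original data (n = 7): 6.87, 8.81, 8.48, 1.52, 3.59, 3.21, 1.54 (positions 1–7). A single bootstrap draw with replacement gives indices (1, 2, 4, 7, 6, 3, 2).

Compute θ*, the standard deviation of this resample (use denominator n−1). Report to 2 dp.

θ* = 3.40

Resample values: 6.87, 8.81, 1.52, 1.54, 3.21, 8.48, 8.81.
Mean = 5.6057; sum of squared deviations = 69.3574
s² = 69.3574 / 6 = 11.5596
s = √11.5596 = 3.40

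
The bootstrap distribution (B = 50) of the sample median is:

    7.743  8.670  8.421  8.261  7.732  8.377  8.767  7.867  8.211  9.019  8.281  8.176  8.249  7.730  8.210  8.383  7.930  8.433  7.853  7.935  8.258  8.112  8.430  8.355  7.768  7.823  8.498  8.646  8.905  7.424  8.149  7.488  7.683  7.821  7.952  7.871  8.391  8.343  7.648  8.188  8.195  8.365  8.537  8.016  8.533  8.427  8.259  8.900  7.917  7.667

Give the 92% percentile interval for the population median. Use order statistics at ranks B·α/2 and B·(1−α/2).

(7.488, 8.900)

Sorted replicates: 7.424, 7.488, 7.648, 7.667, 7.683, 7.730, 7.732, 7.743, 7.768, 7.821, 7.823, 7.853, 7.867, 7.871, 7.917, 7.930, 7.935, 7.952, 8.016, 8.112, 8.149, 8.176, 8.188, 8.195, 8.210, 8.211, 8.249, 8.258, 8.259, 8.261, 8.281, 8.343, 8.355, 8.365, 8.377, 8.383, 8.391, 8.421, 8.427, 8.430, 8.433, 8.498, 8.533, 8.537, 8.646, 8.670, 8.767, 8.900, 8.905, 9.019
α = 0.08; lower rank = 50 × 0.040 = 2; upper rank = 50 × 0.960 = 48.
The 2nd smallest replicate is 7.488; the 48th is 8.900.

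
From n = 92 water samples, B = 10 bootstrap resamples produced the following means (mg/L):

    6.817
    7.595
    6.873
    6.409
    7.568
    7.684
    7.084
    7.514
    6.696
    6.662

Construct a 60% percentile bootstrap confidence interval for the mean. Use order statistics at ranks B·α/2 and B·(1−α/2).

Sorted replicates: 6.409, 6.662, 6.696, 6.817, 6.873, 7.084, 7.514, 7.568, 7.595, 7.684
α = 0.40; lower rank = 10 × 0.200 = 2; upper rank = 10 × 0.800 = 8.
The 2nd smallest replicate is 6.662; the 8th is 7.568.

(6.662, 7.568)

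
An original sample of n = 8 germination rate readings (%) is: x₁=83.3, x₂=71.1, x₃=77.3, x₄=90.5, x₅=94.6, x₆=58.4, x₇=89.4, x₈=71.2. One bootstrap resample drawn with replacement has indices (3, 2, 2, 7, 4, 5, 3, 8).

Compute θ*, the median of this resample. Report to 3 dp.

Resample values: 77.3, 71.1, 71.1, 89.4, 90.5, 94.6, 77.3, 71.2.
Sorted: 71.1, 71.1, 71.2, 77.3, 77.3, 89.4, 90.5, 94.6
Median = average of the two middle values = 77.300

θ* = 77.300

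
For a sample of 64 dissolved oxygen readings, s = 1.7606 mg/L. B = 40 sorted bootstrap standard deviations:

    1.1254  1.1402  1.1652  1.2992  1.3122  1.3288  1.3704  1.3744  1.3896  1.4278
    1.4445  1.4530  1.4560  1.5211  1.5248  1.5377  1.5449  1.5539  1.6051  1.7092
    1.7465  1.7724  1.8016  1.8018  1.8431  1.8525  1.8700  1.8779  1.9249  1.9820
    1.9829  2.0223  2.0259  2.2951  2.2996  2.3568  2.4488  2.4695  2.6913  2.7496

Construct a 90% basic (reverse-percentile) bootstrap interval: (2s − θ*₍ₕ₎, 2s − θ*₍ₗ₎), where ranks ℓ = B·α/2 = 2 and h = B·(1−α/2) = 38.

Percentile endpoints at ranks 2 and 38: θ*₍2₎ = 1.1402, θ*₍38₎ = 2.4695.
Basic interval reflects these around s:
  lower = 2 × 1.7606 − 2.4695 = 1.0517
  upper = 2 × 1.7606 − 1.1402 = 2.3810

(1.0517, 2.3810)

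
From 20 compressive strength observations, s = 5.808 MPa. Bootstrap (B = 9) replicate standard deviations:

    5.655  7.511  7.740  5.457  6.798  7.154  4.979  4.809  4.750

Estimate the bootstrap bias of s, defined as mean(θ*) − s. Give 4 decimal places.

mean(θ*) = (5.655 + 7.511 + 7.740 + 5.457 + 6.798 + 7.154 + 4.979 + 4.809 + 4.750) / 9 = 6.09478
bias = 6.09478 − 5.808

bias = +0.2868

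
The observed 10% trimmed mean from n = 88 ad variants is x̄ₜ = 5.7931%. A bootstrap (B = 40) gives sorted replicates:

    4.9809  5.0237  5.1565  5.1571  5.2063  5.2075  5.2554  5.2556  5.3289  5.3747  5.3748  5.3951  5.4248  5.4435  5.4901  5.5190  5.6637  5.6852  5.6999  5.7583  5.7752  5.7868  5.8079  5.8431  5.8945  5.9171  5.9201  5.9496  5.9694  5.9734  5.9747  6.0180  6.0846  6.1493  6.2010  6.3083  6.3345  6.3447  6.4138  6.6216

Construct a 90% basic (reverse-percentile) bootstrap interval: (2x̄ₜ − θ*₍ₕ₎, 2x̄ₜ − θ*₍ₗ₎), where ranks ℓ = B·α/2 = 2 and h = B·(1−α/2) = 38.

Percentile endpoints at ranks 2 and 38: θ*₍2₎ = 5.0237, θ*₍38₎ = 6.3447.
Basic interval reflects these around x̄ₜ:
  lower = 2 × 5.7931 − 6.3447 = 5.2415
  upper = 2 × 5.7931 − 5.0237 = 6.5625

(5.2415, 6.5625)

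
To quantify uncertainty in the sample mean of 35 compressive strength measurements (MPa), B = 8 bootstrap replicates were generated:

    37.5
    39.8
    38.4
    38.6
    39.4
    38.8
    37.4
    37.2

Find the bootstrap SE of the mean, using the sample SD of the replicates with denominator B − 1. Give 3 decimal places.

SE* = 0.957

Bootstrap SE is the standard deviation of the 8 replicate means.
Mean of replicates: (37.5 + 39.8 + 38.4 + 38.6 + 39.4 + 38.8 + 37.4 + 37.2) / 8 = 307.1000 / 8 = 38.3875
Sum of squared deviations: (−0.8875)² + (+1.4125)² + (+0.0125)² + (+0.2125)² + (+1.0125)² + (+0.4125)² + (−0.9875)² + (−1.1875)² = 6.4087
Variance = 6.4087 / 7 = 0.9155
SE* = √0.9155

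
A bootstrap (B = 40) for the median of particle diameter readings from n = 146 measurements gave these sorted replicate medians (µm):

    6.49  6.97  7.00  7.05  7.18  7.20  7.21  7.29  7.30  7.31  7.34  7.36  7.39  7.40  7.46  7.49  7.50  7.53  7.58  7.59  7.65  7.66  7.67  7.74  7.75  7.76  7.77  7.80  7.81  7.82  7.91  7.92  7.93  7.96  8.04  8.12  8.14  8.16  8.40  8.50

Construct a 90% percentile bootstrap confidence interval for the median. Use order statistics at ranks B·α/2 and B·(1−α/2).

α = 0.10; lower rank = 40 × 0.050 = 2; upper rank = 40 × 0.950 = 38.
The 2nd smallest replicate is 6.97; the 38th is 8.16.

(6.97, 8.16)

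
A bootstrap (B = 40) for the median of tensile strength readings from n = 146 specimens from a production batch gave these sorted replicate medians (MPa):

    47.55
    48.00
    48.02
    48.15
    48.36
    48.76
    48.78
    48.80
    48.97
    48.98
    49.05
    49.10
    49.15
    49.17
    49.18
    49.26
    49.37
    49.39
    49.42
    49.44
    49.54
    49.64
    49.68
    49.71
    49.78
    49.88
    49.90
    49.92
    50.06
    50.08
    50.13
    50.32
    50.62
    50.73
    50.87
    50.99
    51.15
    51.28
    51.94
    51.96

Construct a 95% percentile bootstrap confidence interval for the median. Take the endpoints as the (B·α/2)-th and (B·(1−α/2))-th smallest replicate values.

(47.55, 51.94)

α = 0.05; lower rank = 40 × 0.025 = 1; upper rank = 40 × 0.975 = 39.
The 1st smallest replicate is 47.55; the 39th is 51.94.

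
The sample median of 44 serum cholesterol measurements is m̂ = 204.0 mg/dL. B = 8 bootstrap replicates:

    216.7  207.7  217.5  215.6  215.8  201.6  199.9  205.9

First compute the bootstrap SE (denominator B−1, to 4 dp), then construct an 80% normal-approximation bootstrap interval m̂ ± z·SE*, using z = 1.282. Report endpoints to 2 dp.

(194.80, 213.20)

Mean of replicates = 210.0875; sum of squared deviations = 360.7487; SE* = √(360.7487/7) = 7.1788
Margin = 1.282 × 7.1788 = 9.203
Interval: 204.0 ± 9.203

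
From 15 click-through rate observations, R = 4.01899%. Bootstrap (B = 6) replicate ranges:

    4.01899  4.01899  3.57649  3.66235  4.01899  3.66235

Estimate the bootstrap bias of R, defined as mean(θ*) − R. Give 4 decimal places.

bias = −0.1926

mean(θ*) = (4.01899 + 4.01899 + 3.57649 + 3.66235 + 4.01899 + 3.66235) / 6 = 3.82636
bias = 3.82636 − 4.01899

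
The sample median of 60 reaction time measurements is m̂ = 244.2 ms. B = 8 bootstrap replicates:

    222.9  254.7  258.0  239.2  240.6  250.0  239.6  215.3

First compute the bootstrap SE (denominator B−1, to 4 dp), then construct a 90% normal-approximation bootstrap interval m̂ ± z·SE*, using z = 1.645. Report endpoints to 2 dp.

Mean of replicates = 240.0375; sum of squared deviations = 1543.7387; SE* = √(1543.7387/7) = 14.8504
Margin = 1.645 × 14.8504 = 24.429
Interval: 244.2 ± 24.429

(219.77, 268.63)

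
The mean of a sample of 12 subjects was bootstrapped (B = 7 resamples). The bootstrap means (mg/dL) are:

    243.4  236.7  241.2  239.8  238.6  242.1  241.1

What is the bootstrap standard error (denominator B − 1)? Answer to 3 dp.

Bootstrap SE is the standard deviation of the 7 replicate means.
Mean of replicates: (243.4 + 236.7 + 241.2 + 239.8 + 238.6 + 242.1 + 241.1) / 7 = 1682.9000 / 7 = 240.4143
Sum of squared deviations: (+2.9857)² + (−3.7143)² + (+0.7857)² + (−0.6143)² + (−1.8143)² + (+1.6857)² + (+0.6857)² = 30.3086
Variance = 30.3086 / 6 = 5.0514
SE* = √5.0514

SE* = 2.248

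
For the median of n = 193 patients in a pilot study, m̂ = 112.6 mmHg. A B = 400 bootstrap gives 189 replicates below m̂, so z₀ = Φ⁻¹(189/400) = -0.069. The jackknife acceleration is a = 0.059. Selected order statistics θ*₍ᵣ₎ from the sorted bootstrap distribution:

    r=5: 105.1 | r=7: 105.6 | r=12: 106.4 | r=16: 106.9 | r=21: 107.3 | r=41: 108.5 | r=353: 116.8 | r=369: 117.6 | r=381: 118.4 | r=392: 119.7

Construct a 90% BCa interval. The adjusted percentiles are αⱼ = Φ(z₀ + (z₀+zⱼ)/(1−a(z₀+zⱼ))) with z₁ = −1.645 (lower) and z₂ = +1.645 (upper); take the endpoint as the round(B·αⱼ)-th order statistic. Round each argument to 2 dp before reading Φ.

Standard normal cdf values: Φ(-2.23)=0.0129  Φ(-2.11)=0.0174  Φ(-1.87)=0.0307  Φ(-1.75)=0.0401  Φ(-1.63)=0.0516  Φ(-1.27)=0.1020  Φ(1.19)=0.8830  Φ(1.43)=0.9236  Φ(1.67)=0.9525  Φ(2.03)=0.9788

Lower: z₀ + z₁ = -0.069 + (-1.645) = -1.714; 1 − a(z₀+z₁) = 1 − (0.059)(-1.714) = 1.1011; argument = -0.069 + (-1.714)/1.1011 = -1.6256 → -1.63.
α₁ = Φ(-1.63) = 0.0516; rank = round(400 × 0.0516) = 21; θ*₍21₎ = 107.3.
Upper: z₀ + z₂ = 1.576; 1 − a(z₀+z₂) = 0.9070; argument = 1.6686 → 1.67; α₂ = 0.9525; rank = 381; θ*₍381₎ = 118.4.

(107.3, 118.4)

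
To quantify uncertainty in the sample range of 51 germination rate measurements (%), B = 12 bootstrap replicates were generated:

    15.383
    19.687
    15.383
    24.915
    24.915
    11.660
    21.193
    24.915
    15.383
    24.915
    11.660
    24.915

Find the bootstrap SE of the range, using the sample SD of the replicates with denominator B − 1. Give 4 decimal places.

Bootstrap SE is the standard deviation of the 12 replicate ranges.
Mean of replicates: (15.383 + 19.687 + 15.383 + 24.915 + 24.915 + 11.660 + 21.193 + 24.915 + 15.383 + 24.915 + 11.660 + 24.915) / 12 = 234.92400 / 12 = 19.57700
Sum of squared deviations: (−4.19400)² + (+0.11000)² + (−4.19400)² + (+5.33800)² + (+5.33800)² + (−7.91700)² + (+1.61600)² + (+5.33800)² + (−4.19400)² + (+5.33800)² + (−7.91700)² + (+5.33800)² = 323.22146
Variance = 323.22146 / 11 = 29.38377
SE* = √29.38377

SE* = 5.4207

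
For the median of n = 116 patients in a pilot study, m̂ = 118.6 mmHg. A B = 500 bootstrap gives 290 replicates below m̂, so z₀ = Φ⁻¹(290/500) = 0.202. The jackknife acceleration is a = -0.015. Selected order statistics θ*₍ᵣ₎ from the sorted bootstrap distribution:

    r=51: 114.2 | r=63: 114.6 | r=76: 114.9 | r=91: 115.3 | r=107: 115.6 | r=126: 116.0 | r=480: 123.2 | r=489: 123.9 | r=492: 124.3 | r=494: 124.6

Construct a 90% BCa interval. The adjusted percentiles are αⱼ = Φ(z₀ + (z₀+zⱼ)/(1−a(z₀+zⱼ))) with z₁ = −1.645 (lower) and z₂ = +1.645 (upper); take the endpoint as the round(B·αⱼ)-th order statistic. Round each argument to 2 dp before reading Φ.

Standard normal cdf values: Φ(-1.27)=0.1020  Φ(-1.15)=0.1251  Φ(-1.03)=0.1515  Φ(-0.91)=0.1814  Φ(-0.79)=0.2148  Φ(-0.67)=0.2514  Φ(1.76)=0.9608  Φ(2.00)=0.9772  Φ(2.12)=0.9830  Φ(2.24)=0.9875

(114.2, 123.9)

Lower: z₀ + z₁ = 0.202 + (-1.645) = -1.443; 1 − a(z₀+z₁) = 1 − (-0.015)(-1.443) = 0.9784; argument = 0.202 + (-1.443)/0.9784 = -1.2729 → -1.27.
α₁ = Φ(-1.27) = 0.1020; rank = round(500 × 0.1020) = 51; θ*₍51₎ = 114.2.
Upper: z₀ + z₂ = 1.847; 1 − a(z₀+z₂) = 1.0277; argument = 1.9992 → 2.00; α₂ = 0.9772; rank = 489; θ*₍489₎ = 123.9.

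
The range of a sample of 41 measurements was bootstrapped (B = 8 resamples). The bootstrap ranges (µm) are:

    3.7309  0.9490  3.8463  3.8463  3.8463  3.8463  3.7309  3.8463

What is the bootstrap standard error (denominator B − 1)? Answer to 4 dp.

Bootstrap SE is the standard deviation of the 8 replicate ranges.
Mean of replicates: (3.7309 + 0.9490 + 3.8463 + 3.8463 + 3.8463 + 3.8463 + 3.7309 + 3.8463) / 8 = 27.64230 / 8 = 3.45529
Sum of squared deviations: (+0.27561)² + (−2.50629)² + (+0.39101)² + (+0.39101)² + (+0.39101)² + (+0.39101)² + (+0.27561)² + (+0.39101)² = 7.19786
Variance = 7.19786 / 7 = 1.02827
SE* = √1.02827

SE* = 1.0140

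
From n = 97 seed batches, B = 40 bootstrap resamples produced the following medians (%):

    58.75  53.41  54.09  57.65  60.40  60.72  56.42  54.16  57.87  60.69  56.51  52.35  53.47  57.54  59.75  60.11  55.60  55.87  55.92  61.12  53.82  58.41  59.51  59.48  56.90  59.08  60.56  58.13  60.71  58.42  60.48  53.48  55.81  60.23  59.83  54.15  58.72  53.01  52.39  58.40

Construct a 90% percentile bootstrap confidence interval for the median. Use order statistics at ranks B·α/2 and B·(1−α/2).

Sorted replicates: 52.35, 52.39, 53.01, 53.41, 53.47, 53.48, 53.82, 54.09, 54.15, 54.16, 55.60, 55.81, 55.87, 55.92, 56.42, 56.51, 56.90, 57.54, 57.65, 57.87, 58.13, 58.40, 58.41, 58.42, 58.72, 58.75, 59.08, 59.48, 59.51, 59.75, 59.83, 60.11, 60.23, 60.40, 60.48, 60.56, 60.69, 60.71, 60.72, 61.12
α = 0.10; lower rank = 40 × 0.050 = 2; upper rank = 40 × 0.950 = 38.
The 2nd smallest replicate is 52.39; the 38th is 60.71.

(52.39, 60.71)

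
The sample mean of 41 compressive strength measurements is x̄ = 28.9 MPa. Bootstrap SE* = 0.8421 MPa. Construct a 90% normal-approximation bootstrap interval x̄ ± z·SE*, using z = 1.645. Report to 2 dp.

Margin = 1.645 × 0.8421 = 1.385
Interval: 28.9 ± 1.385

(27.51, 30.29)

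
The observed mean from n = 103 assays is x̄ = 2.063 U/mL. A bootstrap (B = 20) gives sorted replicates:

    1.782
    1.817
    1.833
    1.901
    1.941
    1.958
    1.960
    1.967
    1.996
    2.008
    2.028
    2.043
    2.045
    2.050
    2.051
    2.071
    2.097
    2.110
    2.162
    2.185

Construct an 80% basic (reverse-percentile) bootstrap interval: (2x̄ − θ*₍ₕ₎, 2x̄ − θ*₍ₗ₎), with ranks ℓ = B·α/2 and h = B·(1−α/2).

Percentile endpoints at ranks 2 and 18: θ*₍2₎ = 1.817, θ*₍18₎ = 2.110.
Basic interval reflects these around x̄:
  lower = 2 × 2.063 − 2.110 = 2.016
  upper = 2 × 2.063 − 1.817 = 2.309

(2.016, 2.309)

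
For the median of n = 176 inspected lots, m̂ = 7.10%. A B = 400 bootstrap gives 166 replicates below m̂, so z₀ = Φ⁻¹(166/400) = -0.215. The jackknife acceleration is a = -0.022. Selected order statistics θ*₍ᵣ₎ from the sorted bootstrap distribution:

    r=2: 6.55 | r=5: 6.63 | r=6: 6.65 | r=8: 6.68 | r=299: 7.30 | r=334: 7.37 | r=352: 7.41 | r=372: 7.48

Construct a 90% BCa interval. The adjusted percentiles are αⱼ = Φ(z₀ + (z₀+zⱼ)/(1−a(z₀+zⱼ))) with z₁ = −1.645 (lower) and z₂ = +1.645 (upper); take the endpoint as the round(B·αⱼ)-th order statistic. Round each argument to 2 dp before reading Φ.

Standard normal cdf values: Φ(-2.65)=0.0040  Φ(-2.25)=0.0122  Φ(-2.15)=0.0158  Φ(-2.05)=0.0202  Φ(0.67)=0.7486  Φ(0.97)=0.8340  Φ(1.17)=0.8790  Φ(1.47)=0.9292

Lower: z₀ + z₁ = -0.215 + (-1.645) = -1.860; 1 − a(z₀+z₁) = 1 − (-0.022)(-1.860) = 0.9591; argument = -0.215 + (-1.860)/0.9591 = -2.1544 → -2.15.
α₁ = Φ(-2.15) = 0.0158; rank = round(400 × 0.0158) = 6; θ*₍6₎ = 6.65.
Upper: z₀ + z₂ = 1.430; 1 − a(z₀+z₂) = 1.0315; argument = 1.1714 → 1.17; α₂ = 0.8790; rank = 352; θ*₍352₎ = 7.41.

(6.65, 7.41)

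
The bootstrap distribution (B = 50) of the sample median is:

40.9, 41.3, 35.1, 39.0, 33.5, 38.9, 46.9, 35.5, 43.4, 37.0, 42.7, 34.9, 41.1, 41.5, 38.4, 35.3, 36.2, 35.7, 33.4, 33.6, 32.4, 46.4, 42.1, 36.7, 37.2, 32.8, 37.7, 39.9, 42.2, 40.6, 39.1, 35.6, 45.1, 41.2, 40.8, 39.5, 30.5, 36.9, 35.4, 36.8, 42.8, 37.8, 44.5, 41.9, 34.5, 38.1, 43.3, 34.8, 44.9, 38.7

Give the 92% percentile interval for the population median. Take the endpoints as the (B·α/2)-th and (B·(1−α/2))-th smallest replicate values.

(32.4, 45.1)

Sorted replicates: 30.5, 32.4, 32.8, 33.4, 33.5, 33.6, 34.5, 34.8, 34.9, 35.1, 35.3, 35.4, 35.5, 35.6, 35.7, 36.2, 36.7, 36.8, 36.9, 37.0, 37.2, 37.7, 37.8, 38.1, 38.4, 38.7, 38.9, 39.0, 39.1, 39.5, 39.9, 40.6, 40.8, 40.9, 41.1, 41.2, 41.3, 41.5, 41.9, 42.1, 42.2, 42.7, 42.8, 43.3, 43.4, 44.5, 44.9, 45.1, 46.4, 46.9
α = 0.08; lower rank = 50 × 0.040 = 2; upper rank = 50 × 0.960 = 48.
The 2nd smallest replicate is 32.4; the 48th is 45.1.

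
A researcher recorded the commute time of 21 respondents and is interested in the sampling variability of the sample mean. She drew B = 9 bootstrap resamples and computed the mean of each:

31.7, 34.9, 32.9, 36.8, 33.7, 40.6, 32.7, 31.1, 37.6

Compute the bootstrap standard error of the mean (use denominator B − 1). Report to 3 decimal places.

Bootstrap SE is the standard deviation of the 9 replicate means.
Mean of replicates: (31.7 + 34.9 + 32.9 + 36.8 + 33.7 + 40.6 + 32.7 + 31.1 + 37.6) / 9 = 312.0000 / 9 = 34.6667
Sum of squared deviations: (−2.9667)² + (+0.2333)² + (−1.7667)² + (+2.1333)² + (−0.9667)² + (+5.9333)² + (−1.9667)² + (−3.5667)² + (+2.9333)² = 77.8600
Variance = 77.8600 / 8 = 9.7325
SE* = √9.7325

SE* = 3.120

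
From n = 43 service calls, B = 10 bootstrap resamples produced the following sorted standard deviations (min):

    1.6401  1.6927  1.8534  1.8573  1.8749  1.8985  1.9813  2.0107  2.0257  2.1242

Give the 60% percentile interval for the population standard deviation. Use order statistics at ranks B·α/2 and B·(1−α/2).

α = 0.40; lower rank = 10 × 0.200 = 2; upper rank = 10 × 0.800 = 8.
The 2nd smallest replicate is 1.6927; the 8th is 2.0107.

(1.6927, 2.0107)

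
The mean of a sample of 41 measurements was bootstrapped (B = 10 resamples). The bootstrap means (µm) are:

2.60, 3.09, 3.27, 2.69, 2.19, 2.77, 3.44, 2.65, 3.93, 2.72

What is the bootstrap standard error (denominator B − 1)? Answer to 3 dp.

SE* = 0.501

Bootstrap SE is the standard deviation of the 10 replicate means.
Mean of replicates: (2.60 + 3.09 + 3.27 + 2.69 + 2.19 + 2.77 + 3.44 + 2.65 + 3.93 + 2.72) / 10 = 29.3500 / 10 = 2.9350
Sum of squared deviations: (−0.3350)² + (+0.1550)² + (+0.3350)² + (−0.2450)² + (−0.7450)² + (−0.1650)² + (+0.5050)² + (−0.2850)² + (+0.9950)² + (−0.2150)² = 2.2633
Variance = 2.2633 / 9 = 0.2515
SE* = √0.2515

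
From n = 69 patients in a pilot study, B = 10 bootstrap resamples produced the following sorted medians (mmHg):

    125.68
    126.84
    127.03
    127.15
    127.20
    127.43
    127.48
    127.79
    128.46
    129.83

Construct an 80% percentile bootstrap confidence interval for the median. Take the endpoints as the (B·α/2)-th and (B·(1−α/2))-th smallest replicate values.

α = 0.20; lower rank = 10 × 0.100 = 1; upper rank = 10 × 0.900 = 9.
The 1st smallest replicate is 125.68; the 9th is 128.46.

(125.68, 128.46)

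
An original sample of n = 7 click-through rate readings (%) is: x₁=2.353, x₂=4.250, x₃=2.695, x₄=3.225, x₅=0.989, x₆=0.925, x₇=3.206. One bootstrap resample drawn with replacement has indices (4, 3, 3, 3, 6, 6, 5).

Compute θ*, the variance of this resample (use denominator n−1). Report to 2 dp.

θ* = 1.05

Resample values: 3.225, 2.695, 2.695, 2.695, 0.925, 0.925, 0.989.
Mean = 2.0213; sum of squared deviations = 6.2799
s² = 6.2799 / 6 = 1.0466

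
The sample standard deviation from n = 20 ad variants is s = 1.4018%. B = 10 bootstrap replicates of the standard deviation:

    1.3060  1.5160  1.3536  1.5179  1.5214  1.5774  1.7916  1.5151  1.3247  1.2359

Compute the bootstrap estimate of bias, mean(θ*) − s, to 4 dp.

mean(θ*) = (1.3060 + 1.5160 + 1.3536 + 1.5179 + 1.5214 + 1.5774 + 1.7916 + 1.5151 + 1.3247 + 1.2359) / 10 = 1.46596
bias = 1.46596 − 1.4018

bias = +0.0642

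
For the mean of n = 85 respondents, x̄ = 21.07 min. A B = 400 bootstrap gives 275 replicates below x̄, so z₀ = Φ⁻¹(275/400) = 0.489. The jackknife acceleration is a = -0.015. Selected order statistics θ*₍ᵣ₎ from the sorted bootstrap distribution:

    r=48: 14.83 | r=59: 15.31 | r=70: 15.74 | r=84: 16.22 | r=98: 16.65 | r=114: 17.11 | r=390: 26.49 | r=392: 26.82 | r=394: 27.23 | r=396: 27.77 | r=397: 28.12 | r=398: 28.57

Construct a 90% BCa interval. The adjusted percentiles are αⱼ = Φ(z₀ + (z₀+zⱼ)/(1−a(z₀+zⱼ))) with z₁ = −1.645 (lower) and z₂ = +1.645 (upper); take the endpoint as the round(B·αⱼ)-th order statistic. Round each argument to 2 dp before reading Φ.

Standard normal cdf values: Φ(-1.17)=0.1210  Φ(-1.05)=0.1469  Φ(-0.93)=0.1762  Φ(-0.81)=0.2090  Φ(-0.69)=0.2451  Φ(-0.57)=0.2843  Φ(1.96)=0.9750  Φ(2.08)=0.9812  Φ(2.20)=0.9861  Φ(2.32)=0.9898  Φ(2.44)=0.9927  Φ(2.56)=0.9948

Lower: z₀ + z₁ = 0.489 + (-1.645) = -1.156; 1 − a(z₀+z₁) = 1 − (-0.015)(-1.156) = 0.9827; argument = 0.489 + (-1.156)/0.9827 = -0.6874 → -0.69.
α₁ = Φ(-0.69) = 0.2451; rank = round(400 × 0.2451) = 98; θ*₍98₎ = 16.65.
Upper: z₀ + z₂ = 2.134; 1 − a(z₀+z₂) = 1.0320; argument = 2.5568 → 2.56; α₂ = 0.9948; rank = 398; θ*₍398₎ = 28.57.

(16.65, 28.57)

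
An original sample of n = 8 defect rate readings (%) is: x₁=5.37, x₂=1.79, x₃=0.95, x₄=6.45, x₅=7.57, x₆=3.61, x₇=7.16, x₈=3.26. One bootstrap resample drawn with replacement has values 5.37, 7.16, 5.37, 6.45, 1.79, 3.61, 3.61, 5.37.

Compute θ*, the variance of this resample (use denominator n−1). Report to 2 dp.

θ* = 3.02

Mean = 4.8413; sum of squared deviations = 21.1455
s² = 21.1455 / 7 = 3.0208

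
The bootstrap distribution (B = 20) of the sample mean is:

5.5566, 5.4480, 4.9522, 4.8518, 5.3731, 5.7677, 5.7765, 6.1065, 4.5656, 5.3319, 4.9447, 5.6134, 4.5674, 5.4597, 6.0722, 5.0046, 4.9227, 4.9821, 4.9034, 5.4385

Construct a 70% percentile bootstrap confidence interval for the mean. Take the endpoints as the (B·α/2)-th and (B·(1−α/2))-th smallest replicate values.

Sorted replicates: 4.5656, 4.5674, 4.8518, 4.9034, 4.9227, 4.9447, 4.9522, 4.9821, 5.0046, 5.3319, 5.3731, 5.4385, 5.4480, 5.4597, 5.5566, 5.6134, 5.7677, 5.7765, 6.0722, 6.1065
α = 0.30; lower rank = 20 × 0.150 = 3; upper rank = 20 × 0.850 = 17.
The 3rd smallest replicate is 4.8518; the 17th is 5.7677.

(4.8518, 5.7677)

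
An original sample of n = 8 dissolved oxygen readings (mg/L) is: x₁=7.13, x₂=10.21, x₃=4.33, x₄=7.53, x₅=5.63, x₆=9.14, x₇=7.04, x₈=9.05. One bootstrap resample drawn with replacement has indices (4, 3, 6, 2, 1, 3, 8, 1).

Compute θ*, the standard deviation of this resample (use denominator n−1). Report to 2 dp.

Resample values: 7.53, 4.33, 9.14, 10.21, 7.13, 4.33, 9.05, 7.13.
Mean = 7.3563; sum of squared deviations = 32.6434
s² = 32.6434 / 7 = 4.6633
s = √4.6633 = 2.16

θ* = 2.16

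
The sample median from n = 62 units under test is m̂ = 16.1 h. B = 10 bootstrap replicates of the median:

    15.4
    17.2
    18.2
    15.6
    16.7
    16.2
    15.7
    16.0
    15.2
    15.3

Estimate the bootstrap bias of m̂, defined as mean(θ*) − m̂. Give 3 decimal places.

bias = +0.050

mean(θ*) = (15.4 + 17.2 + 18.2 + 15.6 + 16.7 + 16.2 + 15.7 + 16.0 + 15.2 + 15.3) / 10 = 16.1500
bias = 16.1500 − 16.1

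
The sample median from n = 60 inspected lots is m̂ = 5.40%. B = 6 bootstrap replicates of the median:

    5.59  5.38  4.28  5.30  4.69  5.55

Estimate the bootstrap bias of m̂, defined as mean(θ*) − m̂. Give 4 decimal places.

bias = −0.2683

mean(θ*) = (5.59 + 5.38 + 4.28 + 5.30 + 4.69 + 5.55) / 6 = 5.13167
bias = 5.13167 − 5.40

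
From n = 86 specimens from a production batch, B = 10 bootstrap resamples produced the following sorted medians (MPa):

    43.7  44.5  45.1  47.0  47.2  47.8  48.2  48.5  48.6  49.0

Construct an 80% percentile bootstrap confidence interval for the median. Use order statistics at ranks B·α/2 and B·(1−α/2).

(43.7, 48.6)

α = 0.20; lower rank = 10 × 0.100 = 1; upper rank = 10 × 0.900 = 9.
The 1st smallest replicate is 43.7; the 9th is 48.6.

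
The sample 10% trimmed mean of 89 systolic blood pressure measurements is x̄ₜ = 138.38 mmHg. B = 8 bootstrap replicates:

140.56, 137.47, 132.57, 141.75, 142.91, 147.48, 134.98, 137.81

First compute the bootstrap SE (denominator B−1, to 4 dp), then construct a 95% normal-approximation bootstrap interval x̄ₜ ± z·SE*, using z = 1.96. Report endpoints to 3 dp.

Mean of replicates = 139.4412; sum of squared deviations = 156.8993; SE* = √(156.8993/7) = 4.7344
Margin = 1.96 × 4.7344 = 9.2794
Interval: 138.38 ± 9.2794

(129.101, 147.659)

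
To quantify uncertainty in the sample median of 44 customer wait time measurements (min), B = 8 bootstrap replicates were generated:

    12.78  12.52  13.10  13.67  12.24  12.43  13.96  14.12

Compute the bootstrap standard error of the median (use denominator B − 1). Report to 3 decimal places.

SE* = 0.730

Bootstrap SE is the standard deviation of the 8 replicate medians.
Mean of replicates: (12.78 + 12.52 + 13.10 + 13.67 + 12.24 + 12.43 + 13.96 + 14.12) / 8 = 104.8200 / 8 = 13.1025
Sum of squared deviations: (−0.3225)² + (−0.5825)² + (−0.0025)² + (+0.5675)² + (−0.8625)² + (−0.6725)² + (+0.8575)² + (+1.0175)² = 3.7322
Variance = 3.7322 / 7 = 0.5332
SE* = √0.5332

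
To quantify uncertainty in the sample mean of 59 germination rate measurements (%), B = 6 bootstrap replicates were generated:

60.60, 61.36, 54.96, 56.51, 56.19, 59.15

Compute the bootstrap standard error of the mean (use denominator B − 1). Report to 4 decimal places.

SE* = 2.6081

Bootstrap SE is the standard deviation of the 6 replicate means.
Mean of replicates: (60.60 + 61.36 + 54.96 + 56.51 + 56.19 + 59.15) / 6 = 348.77000 / 6 = 58.12833
Sum of squared deviations: (+2.47167)² + (+3.23167)² + (−3.16833)² + (−1.61833)² + (−1.93833)² + (+1.02167)² = 34.01108
Variance = 34.01108 / 5 = 6.80222
SE* = √6.80222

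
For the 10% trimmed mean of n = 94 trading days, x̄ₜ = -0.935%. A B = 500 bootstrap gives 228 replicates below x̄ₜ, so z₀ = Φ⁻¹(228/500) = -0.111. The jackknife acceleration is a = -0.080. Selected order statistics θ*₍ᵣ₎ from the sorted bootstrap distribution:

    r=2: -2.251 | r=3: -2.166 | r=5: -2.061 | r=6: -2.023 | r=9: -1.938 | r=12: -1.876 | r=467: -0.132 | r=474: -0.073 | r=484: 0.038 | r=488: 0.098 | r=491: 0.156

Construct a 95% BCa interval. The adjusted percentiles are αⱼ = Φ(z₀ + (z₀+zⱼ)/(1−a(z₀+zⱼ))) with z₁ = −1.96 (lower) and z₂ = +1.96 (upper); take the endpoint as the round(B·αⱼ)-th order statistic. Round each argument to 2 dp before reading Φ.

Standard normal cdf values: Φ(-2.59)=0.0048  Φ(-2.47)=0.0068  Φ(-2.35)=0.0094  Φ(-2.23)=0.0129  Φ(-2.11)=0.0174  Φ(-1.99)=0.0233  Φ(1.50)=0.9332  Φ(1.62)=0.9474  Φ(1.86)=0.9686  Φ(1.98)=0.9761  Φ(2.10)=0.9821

(-2.251, -0.132)

Lower: z₀ + z₁ = -0.111 + (-1.960) = -2.071; 1 − a(z₀+z₁) = 1 − (-0.080)(-2.071) = 0.8343; argument = -0.111 + (-2.071)/0.8343 = -2.5933 → -2.59.
α₁ = Φ(-2.59) = 0.0048; rank = round(500 × 0.0048) = 2; θ*₍2₎ = -2.251.
Upper: z₀ + z₂ = 1.849; 1 − a(z₀+z₂) = 1.1479; argument = 1.4997 → 1.50; α₂ = 0.9332; rank = 467; θ*₍467₎ = -0.132.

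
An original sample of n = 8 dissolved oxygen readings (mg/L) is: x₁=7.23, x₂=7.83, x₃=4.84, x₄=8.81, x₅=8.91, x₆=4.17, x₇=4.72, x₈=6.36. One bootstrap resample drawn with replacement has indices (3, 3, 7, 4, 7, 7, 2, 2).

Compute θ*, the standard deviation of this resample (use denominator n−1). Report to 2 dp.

Resample values: 4.84, 4.84, 4.72, 8.81, 4.72, 4.72, 7.83, 7.83.
Mean = 6.0388; sum of squared deviations = 22.1883
s² = 22.1883 / 7 = 3.1698
s = √3.1698 = 1.78

θ* = 1.78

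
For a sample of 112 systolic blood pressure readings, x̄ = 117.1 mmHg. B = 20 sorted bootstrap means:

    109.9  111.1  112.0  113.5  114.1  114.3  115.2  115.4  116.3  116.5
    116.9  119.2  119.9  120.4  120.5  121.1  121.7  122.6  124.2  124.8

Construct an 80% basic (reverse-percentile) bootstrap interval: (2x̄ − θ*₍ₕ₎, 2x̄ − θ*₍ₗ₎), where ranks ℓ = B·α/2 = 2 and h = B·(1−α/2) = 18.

(111.6, 123.1)

Percentile endpoints at ranks 2 and 18: θ*₍2₎ = 111.1, θ*₍18₎ = 122.6.
Basic interval reflects these around x̄:
  lower = 2 × 117.1 − 122.6 = 111.6
  upper = 2 × 117.1 − 111.1 = 123.1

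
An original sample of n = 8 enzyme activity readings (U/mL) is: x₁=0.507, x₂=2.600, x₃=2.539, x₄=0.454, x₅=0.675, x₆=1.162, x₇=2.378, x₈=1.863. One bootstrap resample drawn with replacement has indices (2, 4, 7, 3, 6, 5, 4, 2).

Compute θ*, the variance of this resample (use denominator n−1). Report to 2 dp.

θ* = 1.02

Resample values: 2.600, 0.454, 2.378, 2.539, 1.162, 0.675, 0.454, 2.600.
Mean = 1.6078; sum of squared deviations = 7.1606
s² = 7.1606 / 7 = 1.0229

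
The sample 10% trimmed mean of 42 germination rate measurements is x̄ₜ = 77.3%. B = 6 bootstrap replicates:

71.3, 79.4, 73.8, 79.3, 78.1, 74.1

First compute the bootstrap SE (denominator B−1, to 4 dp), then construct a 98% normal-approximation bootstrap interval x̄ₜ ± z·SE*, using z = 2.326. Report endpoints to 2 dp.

Mean of replicates = 76.0000; sum of squared deviations = 57.4000; SE* = √(57.4000/5) = 3.3882
Margin = 2.326 × 3.3882 = 7.881
Interval: 77.3 ± 7.881

(69.42, 85.18)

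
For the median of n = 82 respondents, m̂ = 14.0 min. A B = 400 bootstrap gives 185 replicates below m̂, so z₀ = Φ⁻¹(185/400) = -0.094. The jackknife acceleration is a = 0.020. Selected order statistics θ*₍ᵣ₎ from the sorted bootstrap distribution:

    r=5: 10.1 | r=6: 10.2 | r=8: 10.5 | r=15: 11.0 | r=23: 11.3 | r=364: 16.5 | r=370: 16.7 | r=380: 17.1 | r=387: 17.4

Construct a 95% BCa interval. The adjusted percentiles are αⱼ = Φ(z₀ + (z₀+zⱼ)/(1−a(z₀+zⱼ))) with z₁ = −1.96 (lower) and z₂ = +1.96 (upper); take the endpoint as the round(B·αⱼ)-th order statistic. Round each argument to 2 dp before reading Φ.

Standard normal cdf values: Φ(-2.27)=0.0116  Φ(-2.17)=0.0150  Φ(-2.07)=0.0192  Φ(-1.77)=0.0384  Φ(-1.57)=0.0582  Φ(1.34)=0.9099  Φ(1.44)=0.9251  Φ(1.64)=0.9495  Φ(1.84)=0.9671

(10.5, 17.4)

Lower: z₀ + z₁ = -0.094 + (-1.960) = -2.054; 1 − a(z₀+z₁) = 1 − (0.020)(-2.054) = 1.0411; argument = -0.094 + (-2.054)/1.0411 = -2.0670 → -2.07.
α₁ = Φ(-2.07) = 0.0192; rank = round(400 × 0.0192) = 8; θ*₍8₎ = 10.5.
Upper: z₀ + z₂ = 1.866; 1 − a(z₀+z₂) = 0.9627; argument = 1.8443 → 1.84; α₂ = 0.9671; rank = 387; θ*₍387₎ = 17.4.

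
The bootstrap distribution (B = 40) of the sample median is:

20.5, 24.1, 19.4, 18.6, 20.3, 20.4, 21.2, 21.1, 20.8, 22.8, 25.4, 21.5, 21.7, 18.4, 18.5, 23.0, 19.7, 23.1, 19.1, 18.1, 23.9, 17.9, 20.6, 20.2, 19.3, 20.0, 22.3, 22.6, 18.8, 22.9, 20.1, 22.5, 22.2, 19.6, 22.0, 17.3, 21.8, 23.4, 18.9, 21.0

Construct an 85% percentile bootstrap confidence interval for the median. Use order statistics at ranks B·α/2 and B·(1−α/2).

(18.1, 23.4)

Sorted replicates: 17.3, 17.9, 18.1, 18.4, 18.5, 18.6, 18.8, 18.9, 19.1, 19.3, 19.4, 19.6, 19.7, 20.0, 20.1, 20.2, 20.3, 20.4, 20.5, 20.6, 20.8, 21.0, 21.1, 21.2, 21.5, 21.7, 21.8, 22.0, 22.2, 22.3, 22.5, 22.6, 22.8, 22.9, 23.0, 23.1, 23.4, 23.9, 24.1, 25.4
α = 0.15; lower rank = 40 × 0.075 = 3; upper rank = 40 × 0.925 = 37.
The 3rd smallest replicate is 18.1; the 37th is 23.4.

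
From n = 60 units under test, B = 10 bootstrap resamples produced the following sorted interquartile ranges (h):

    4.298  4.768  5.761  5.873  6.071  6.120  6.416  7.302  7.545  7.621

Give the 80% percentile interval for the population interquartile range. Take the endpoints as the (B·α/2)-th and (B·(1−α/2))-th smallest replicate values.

(4.298, 7.545)

α = 0.20; lower rank = 10 × 0.100 = 1; upper rank = 10 × 0.900 = 9.
The 1st smallest replicate is 4.298; the 9th is 7.545.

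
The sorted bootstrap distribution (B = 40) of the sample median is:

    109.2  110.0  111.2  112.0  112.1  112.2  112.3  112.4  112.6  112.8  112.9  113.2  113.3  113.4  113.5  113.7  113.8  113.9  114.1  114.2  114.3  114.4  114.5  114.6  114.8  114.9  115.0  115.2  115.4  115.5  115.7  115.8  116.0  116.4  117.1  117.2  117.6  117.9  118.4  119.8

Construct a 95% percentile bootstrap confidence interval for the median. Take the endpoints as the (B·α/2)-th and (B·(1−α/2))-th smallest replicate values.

α = 0.05; lower rank = 40 × 0.025 = 1; upper rank = 40 × 0.975 = 39.
The 1st smallest replicate is 109.2; the 39th is 118.4.

(109.2, 118.4)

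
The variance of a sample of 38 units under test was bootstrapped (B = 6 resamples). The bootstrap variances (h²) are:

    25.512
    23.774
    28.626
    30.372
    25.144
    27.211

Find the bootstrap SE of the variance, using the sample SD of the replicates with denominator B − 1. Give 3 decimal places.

Bootstrap SE is the standard deviation of the 6 replicate variances.
Mean of replicates: (25.512 + 23.774 + 28.626 + 30.372 + 25.144 + 27.211) / 6 = 160.6390 / 6 = 26.7732
Sum of squared deviations: (−1.2612)² + (−2.9992)² + (+1.8528)² + (+3.5988)² + (−1.6292)² + (+0.4378)² = 29.8160
Variance = 29.8160 / 5 = 5.9632
SE* = √5.9632

SE* = 2.442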